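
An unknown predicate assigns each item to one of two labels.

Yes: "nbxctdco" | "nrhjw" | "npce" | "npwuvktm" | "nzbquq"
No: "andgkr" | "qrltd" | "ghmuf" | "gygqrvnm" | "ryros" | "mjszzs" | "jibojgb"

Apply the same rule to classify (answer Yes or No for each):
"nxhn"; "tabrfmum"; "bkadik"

'Yes' ⟺ starts with 'n'.
"nxhn": starts with 'n', matches → Yes.
"tabrfmum": starts with 't', does not satisfy this → No.
"bkadik": starts with 'b', does not satisfy this → No.

Yes, No, No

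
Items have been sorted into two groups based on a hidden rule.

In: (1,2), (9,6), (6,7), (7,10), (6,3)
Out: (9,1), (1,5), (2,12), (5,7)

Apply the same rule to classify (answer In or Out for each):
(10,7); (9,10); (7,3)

The pattern is that an item is 'In' exactly when: sum is odd.
In: (10,7), since 10+7 = 17. In: (9,10), since 9+10 = 19. Out: (7,3), since 7+3 = 10.

In, In, Out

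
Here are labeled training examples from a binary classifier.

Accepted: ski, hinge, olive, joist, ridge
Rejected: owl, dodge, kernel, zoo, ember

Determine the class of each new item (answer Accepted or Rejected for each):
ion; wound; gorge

The pattern is that an item is 'Accepted' exactly when: contains 'i'.

Accepted, Rejected, Rejected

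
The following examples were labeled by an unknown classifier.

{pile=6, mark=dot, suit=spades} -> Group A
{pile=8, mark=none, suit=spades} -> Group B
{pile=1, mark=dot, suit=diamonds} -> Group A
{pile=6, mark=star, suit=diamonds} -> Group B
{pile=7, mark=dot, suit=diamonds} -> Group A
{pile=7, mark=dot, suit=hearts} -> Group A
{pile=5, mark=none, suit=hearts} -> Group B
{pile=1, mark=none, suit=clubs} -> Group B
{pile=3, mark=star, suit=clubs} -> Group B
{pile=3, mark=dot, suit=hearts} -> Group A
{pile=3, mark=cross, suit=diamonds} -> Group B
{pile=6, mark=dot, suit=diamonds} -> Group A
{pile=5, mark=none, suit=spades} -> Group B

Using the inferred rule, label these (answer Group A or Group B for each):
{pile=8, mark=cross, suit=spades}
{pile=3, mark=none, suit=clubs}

Group B, Group B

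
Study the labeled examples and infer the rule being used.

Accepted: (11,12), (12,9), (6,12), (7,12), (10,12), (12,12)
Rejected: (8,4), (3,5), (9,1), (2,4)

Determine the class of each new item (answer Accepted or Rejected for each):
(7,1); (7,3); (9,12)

The pattern is that an item is 'Accepted' exactly when: sum ≥ 18.
Rejected: (7,1), since 7+1 = 8.
Rejected: (7,3), since 7+3 = 10.
Accepted: (9,12), since 9+12 = 21.

Rejected, Rejected, Accepted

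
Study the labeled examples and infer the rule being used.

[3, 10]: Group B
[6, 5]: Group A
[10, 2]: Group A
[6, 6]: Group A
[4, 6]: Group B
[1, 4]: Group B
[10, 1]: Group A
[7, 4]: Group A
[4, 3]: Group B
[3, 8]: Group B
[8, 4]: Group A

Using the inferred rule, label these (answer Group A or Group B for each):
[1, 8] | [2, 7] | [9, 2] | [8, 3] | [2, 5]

Rule: first ≥ 5. This holds for each 'Group A' example and fails for each 'Group B' one.
[1, 8] — first 1, hence Group B. [2, 7] — first 2, hence Group B. [9, 2] — first 9, hence Group A. [8, 3] — first 8, hence Group A. [2, 5] — first 2, hence Group B.

Group B, Group B, Group A, Group A, Group B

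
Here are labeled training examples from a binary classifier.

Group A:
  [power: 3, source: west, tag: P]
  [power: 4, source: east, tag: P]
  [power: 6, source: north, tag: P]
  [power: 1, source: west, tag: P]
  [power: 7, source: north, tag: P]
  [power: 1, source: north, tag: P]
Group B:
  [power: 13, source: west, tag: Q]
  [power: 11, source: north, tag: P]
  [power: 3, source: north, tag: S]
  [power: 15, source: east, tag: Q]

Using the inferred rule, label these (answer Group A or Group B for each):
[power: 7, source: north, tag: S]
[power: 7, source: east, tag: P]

All 'Group A' examples share one property — tag is P AND power ≤ 7 — and every 'Group B' example lacks it.

Group B, Group A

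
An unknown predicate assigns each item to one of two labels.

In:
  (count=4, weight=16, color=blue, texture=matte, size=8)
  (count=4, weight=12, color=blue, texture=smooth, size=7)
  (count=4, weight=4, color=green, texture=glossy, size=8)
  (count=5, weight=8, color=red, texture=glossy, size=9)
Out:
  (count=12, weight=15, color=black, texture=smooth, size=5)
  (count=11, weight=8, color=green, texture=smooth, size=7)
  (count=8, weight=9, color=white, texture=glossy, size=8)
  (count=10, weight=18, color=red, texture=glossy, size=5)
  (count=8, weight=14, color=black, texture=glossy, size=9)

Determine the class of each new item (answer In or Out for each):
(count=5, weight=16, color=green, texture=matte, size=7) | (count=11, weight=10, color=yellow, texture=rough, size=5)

Rule: count ≤ 5. This holds for each 'In' example and fails for each 'Out' one.
In: (count=5, weight=16, color=green, texture=matte, size=7), since count = 5. Out: (count=11, weight=10, color=yellow, texture=rough, size=5), since count = 11.

In, Out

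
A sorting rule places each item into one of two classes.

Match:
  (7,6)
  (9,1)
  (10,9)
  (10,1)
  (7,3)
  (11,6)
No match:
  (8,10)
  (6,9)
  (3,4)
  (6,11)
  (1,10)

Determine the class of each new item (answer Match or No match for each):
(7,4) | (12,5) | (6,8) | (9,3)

The simplest hypothesis consistent with all the labels is: first > second.

Match, Match, No match, Match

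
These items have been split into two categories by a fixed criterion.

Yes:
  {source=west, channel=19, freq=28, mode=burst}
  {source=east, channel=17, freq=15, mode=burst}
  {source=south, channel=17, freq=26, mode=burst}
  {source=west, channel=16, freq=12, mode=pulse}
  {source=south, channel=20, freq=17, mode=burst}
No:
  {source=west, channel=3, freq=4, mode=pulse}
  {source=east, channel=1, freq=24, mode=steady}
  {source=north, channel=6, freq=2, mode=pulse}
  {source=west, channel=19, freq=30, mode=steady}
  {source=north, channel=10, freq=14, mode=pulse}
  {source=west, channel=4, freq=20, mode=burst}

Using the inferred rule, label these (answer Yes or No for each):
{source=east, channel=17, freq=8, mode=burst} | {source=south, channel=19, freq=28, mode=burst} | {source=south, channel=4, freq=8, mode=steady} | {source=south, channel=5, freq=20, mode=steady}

Yes, Yes, No, No

All 'Yes' examples share one property — freq ≤ 28 AND channel ≥ 16 — and every 'No' example lacks it.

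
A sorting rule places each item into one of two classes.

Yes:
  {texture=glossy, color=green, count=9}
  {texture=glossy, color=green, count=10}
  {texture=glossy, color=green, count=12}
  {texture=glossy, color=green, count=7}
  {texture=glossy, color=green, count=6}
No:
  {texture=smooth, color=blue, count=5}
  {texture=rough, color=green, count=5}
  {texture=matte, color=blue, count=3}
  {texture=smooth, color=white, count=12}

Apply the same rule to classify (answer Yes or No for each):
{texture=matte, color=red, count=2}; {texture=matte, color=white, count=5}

Every 'Yes' example satisfies: texture is glossy. None of the 'No' examples do.
{texture=matte, color=red, count=2}: texture is matte, does not satisfy this → No. {texture=matte, color=white, count=5}: texture is matte, does not satisfy this → No.

No, No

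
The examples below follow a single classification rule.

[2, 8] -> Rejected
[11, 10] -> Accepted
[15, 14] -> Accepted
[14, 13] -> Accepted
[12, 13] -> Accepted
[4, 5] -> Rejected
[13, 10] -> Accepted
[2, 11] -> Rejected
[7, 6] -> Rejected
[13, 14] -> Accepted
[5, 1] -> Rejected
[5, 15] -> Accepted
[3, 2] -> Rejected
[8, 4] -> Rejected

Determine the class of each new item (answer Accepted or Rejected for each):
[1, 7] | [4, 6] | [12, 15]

A rule that fits every label: sum ≥ 20 — true of each 'Accepted' example, false of each 'Rejected' one.
[1, 7] → 1+7 = 8 → Rejected.
[4, 6] → 4+6 = 10 → Rejected.
[12, 15] → 12+15 = 27 → Accepted.

Rejected, Rejected, Accepted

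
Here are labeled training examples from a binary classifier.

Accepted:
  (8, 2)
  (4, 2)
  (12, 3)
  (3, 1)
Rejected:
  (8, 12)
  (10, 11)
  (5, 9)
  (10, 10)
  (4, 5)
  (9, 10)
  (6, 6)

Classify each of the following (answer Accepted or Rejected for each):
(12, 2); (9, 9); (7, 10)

Accepted, Rejected, Rejected

A rule that fits every label: first > second — true of each 'Accepted' example, false of each 'Rejected' one.
(12, 2): Accepted (12 > 2).
(9, 9): Rejected (9 = 9).
(7, 10): Rejected (7 < 10).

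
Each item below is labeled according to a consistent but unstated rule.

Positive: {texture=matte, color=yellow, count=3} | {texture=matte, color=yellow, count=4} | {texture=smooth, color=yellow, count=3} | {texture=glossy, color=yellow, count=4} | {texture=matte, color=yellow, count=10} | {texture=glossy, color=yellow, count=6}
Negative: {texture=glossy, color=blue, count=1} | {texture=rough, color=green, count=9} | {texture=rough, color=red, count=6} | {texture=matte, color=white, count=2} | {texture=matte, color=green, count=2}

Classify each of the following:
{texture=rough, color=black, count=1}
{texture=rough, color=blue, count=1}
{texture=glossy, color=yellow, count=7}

The rule appears to be: color is yellow.
{texture=rough, color=black, count=1}: Negative (color is black). {texture=rough, color=blue, count=1}: Negative (color is blue). {texture=glossy, color=yellow, count=7}: Positive (color is yellow).

Negative, Negative, Positive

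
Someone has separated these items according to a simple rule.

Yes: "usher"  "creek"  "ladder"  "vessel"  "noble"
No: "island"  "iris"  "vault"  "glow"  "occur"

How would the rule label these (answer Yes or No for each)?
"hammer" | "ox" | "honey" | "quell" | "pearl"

Checking candidate rules against both groups, what survives is: contains 'e'.
"hammer": has 'e' — matches, so Yes. "ox": no 'e' — does not pass, so No. "honey": has 'e' — matches, so Yes. "quell": has 'e' — matches, so Yes. "pearl": has 'e' — matches, so Yes.

Yes, No, Yes, Yes, Yes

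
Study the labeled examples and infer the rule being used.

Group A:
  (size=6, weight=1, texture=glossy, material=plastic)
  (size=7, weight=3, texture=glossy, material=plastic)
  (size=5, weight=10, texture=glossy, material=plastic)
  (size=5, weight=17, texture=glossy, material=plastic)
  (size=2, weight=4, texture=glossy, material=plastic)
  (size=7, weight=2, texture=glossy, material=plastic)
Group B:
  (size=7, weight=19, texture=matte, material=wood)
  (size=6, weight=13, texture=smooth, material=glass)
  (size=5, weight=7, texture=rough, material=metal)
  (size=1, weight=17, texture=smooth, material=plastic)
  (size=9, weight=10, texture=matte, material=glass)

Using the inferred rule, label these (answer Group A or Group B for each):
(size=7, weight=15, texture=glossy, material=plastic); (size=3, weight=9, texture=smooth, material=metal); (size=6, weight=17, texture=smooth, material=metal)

'Group A' ⟺ texture is glossy.
Group A: (size=7, weight=15, texture=glossy, material=plastic), since texture is glossy. Group B: (size=3, weight=9, texture=smooth, material=metal), since texture is smooth. Group B: (size=6, weight=17, texture=smooth, material=metal), since texture is smooth.

Group A, Group B, Group B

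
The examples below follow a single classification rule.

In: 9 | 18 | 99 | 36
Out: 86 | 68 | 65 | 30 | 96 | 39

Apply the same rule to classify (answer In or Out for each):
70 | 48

The simplest hypothesis consistent with all the labels is: multiple of 9.
70 — 70 = 9·7 + 7, hence Out.
48 — 48 = 9·5 + 3, hence Out.

Out, Out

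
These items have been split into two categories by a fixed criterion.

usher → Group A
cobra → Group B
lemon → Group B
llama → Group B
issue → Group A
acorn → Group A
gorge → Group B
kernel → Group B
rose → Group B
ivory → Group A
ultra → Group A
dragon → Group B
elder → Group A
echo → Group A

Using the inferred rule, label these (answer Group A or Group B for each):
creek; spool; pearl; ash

Group B, Group B, Group B, Group A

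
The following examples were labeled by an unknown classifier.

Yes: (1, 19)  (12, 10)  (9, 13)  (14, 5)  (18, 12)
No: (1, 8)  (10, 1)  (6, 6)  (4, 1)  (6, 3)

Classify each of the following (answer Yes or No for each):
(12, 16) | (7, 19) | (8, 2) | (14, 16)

Yes, Yes, No, Yes

One predicate separates the groups cleanly: sum ≥ 19.
(12, 16) → 12+16 = 28 → Yes. (7, 19) → 7+19 = 26 → Yes. (8, 2) → 8+2 = 10 → No. (14, 16) → 14+16 = 30 → Yes.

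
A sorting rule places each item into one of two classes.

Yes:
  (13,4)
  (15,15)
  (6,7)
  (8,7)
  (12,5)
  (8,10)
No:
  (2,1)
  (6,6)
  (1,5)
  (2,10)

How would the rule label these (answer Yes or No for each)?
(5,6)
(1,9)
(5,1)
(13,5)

No, No, No, Yes

The simplest hypothesis consistent with all the labels is: sum ≥ 13.
(5,6): 5+6 = 11 — fails this test, so No. (1,9): 1+9 = 10 — fails this test, so No. (5,1): 5+1 = 6 — fails this test, so No. (13,5): 13+5 = 18 — matches, so Yes.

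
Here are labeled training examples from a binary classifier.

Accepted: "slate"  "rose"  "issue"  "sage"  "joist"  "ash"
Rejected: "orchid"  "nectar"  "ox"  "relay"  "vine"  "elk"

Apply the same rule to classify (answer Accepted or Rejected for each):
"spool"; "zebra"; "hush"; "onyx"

Checking candidate rules against both groups, what survives is: contains 's'.
"spool" → has 's' → Accepted. "zebra" → no 's' → Rejected. "hush" → has 's' → Accepted. "onyx" → no 's' → Rejected.

Accepted, Rejected, Accepted, Rejected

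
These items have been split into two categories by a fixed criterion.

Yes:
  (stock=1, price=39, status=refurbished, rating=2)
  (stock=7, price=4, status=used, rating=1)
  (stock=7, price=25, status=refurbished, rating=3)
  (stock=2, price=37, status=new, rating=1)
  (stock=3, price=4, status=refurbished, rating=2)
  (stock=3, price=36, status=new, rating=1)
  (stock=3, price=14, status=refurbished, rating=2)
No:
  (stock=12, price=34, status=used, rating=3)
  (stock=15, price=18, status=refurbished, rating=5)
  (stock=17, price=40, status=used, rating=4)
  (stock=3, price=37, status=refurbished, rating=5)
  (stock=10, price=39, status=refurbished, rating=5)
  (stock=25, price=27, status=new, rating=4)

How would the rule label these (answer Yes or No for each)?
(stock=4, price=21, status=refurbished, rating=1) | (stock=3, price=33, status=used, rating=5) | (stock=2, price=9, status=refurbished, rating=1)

Yes, No, Yes

The distinguishing property — stock ≤ 7 AND rating ≤ 3 — holds for all the 'Yes' cases and none of the 'No' cases.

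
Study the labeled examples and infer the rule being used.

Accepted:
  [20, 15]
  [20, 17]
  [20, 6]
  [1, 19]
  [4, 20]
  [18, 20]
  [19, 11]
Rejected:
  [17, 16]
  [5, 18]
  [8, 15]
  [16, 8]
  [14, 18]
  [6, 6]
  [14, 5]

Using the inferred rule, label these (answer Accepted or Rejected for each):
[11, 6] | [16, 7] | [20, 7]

Rejected, Rejected, Accepted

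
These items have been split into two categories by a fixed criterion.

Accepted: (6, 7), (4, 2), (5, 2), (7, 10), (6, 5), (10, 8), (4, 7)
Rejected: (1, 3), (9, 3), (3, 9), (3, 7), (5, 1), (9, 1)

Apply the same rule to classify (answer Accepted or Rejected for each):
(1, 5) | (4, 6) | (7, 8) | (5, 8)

Looking at the examples, the only property every 'Accepted' case has and every 'Rejected' case lacks is: product is even.
(1, 5): 1·5 = 5, does not fit → Rejected. (4, 6): 4·6 = 24, has this property → Accepted. (7, 8): 7·8 = 56, has this property → Accepted. (5, 8): 5·8 = 40, has this property → Accepted.

Rejected, Accepted, Accepted, Accepted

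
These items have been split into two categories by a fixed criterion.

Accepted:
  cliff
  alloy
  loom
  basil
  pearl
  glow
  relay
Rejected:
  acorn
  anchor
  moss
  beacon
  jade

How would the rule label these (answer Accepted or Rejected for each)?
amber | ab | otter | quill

The common property of the 'Accepted' items is: contains 'l'. No 'Rejected' item has it.
amber: Rejected (no 'l'). ab: Rejected (no 'l'). otter: Rejected (no 'l'). quill: Accepted (has 'l').

Rejected, Rejected, Rejected, Accepted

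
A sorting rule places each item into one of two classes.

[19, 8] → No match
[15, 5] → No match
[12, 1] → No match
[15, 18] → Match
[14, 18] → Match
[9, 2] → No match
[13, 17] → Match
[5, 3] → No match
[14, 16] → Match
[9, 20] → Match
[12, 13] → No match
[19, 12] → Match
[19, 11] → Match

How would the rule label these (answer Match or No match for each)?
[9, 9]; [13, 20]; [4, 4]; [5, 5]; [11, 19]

No match, Match, No match, No match, Match

Rule: sum ≥ 29. This holds for each 'Match' example and fails for each 'No match' one.
[9, 9]: No match (9+9 = 18). [13, 20]: Match (13+20 = 33). [4, 4]: No match (4+4 = 8). [5, 5]: No match (5+5 = 10). [11, 19]: Match (11+19 = 30).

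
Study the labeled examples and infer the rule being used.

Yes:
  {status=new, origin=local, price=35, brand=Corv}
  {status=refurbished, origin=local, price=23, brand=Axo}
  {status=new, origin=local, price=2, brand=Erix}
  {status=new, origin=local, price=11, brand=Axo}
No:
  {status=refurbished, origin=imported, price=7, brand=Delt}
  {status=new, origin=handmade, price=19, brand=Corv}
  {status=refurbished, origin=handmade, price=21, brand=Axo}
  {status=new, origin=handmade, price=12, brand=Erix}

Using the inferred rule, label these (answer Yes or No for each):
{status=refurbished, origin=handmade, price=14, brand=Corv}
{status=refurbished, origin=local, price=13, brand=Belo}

The classifier is using: origin is local.
{status=refurbished, origin=handmade, price=14, brand=Corv}: origin is handmade — fails this test, so No. {status=refurbished, origin=local, price=13, brand=Belo}: origin is local — satisfies this, so Yes.

No, Yes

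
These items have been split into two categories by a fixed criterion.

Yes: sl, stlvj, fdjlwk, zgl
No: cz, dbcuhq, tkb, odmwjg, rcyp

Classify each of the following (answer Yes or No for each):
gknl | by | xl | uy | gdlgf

Yes, No, Yes, No, Yes

The pattern is that an item is 'Yes' exactly when: contains 'l'.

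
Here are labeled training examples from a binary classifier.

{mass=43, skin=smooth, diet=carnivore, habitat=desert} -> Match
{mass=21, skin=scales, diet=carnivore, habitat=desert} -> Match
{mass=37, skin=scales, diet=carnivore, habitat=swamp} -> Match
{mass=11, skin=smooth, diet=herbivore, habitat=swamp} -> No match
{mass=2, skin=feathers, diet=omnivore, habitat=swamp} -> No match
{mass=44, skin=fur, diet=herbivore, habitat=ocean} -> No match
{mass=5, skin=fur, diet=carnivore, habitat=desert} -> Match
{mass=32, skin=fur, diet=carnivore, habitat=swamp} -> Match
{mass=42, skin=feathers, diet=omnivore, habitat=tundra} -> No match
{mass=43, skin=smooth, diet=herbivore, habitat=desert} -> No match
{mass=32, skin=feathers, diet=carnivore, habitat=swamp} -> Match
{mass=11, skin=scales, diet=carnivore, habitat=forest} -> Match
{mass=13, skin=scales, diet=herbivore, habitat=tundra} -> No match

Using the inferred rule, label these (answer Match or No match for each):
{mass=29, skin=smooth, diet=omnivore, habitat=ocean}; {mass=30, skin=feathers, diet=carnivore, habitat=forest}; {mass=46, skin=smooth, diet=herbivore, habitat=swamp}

No match, Match, No match

The distinguishing property — diet is carnivore — holds for all the 'Match' cases and none of the 'No match' cases.
{mass=29, skin=smooth, diet=omnivore, habitat=ocean} → diet is omnivore → No match.
{mass=30, skin=feathers, diet=carnivore, habitat=forest} → diet is carnivore → Match.
{mass=46, skin=smooth, diet=herbivore, habitat=swamp} → diet is herbivore → No match.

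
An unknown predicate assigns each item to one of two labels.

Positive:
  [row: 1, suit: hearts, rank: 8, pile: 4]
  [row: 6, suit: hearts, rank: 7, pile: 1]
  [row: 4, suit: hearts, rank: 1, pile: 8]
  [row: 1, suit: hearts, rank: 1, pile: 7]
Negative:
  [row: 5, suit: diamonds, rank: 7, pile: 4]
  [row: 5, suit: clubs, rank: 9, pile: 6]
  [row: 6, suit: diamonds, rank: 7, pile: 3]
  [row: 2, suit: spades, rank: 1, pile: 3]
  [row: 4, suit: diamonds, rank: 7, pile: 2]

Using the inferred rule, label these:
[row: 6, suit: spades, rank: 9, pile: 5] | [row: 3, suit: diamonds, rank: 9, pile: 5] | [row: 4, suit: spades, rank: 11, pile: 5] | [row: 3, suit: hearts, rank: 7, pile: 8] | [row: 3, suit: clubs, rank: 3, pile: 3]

Negative, Negative, Negative, Positive, Negative

Looking at the examples, the only property every 'Positive' case has and every 'Negative' case lacks is: suit is hearts.
[row: 6, suit: spades, rank: 9, pile: 5]: Negative (suit is spades). [row: 3, suit: diamonds, rank: 9, pile: 5]: Negative (suit is diamonds). [row: 4, suit: spades, rank: 11, pile: 5]: Negative (suit is spades). [row: 3, suit: hearts, rank: 7, pile: 8]: Positive (suit is hearts). [row: 3, suit: clubs, rank: 3, pile: 3]: Negative (suit is clubs).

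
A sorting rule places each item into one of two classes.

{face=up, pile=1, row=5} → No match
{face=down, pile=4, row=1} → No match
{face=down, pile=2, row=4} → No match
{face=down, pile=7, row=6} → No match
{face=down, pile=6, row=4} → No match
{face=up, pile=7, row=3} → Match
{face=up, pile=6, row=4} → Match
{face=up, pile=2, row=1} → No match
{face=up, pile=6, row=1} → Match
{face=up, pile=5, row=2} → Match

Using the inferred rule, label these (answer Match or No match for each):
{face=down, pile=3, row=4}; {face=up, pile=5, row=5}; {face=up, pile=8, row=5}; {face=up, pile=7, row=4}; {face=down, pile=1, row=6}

The pattern is that an item is 'Match' exactly when: face is up AND pile ≥ 4.
{face=down, pile=3, row=4}: No match (face is down, pile = 3).
{face=up, pile=5, row=5}: Match (face is up, pile = 5).
{face=up, pile=8, row=5}: Match (face is up, pile = 8).
{face=up, pile=7, row=4}: Match (face is up, pile = 7).
{face=down, pile=1, row=6}: No match (face is down, pile = 1).

No match, Match, Match, Match, No match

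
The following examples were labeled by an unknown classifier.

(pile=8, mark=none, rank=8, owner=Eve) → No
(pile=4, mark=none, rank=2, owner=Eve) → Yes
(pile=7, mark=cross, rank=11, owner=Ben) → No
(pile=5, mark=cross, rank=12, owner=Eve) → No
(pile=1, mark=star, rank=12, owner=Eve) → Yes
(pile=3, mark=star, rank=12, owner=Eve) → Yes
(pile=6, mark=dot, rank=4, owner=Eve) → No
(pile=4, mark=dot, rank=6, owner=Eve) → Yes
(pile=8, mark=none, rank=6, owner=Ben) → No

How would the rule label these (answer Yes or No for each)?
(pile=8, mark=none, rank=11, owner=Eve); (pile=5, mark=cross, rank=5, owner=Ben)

No, No

The pattern is that an item is 'Yes' exactly when: pile ≤ 4.
No: (pile=8, mark=none, rank=11, owner=Eve), since pile = 8. No: (pile=5, mark=cross, rank=5, owner=Ben), since pile = 5.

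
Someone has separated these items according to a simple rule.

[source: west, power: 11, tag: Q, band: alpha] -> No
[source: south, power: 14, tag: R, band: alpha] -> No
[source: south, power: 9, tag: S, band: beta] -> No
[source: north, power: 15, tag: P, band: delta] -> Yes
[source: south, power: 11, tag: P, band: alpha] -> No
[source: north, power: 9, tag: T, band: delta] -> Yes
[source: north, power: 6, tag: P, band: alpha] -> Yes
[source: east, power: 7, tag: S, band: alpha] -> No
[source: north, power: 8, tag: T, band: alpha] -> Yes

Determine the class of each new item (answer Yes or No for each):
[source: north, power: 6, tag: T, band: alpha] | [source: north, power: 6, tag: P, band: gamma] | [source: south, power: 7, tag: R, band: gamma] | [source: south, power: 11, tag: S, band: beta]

Comparing the two groups points to one rule — source is north.

Yes, Yes, No, No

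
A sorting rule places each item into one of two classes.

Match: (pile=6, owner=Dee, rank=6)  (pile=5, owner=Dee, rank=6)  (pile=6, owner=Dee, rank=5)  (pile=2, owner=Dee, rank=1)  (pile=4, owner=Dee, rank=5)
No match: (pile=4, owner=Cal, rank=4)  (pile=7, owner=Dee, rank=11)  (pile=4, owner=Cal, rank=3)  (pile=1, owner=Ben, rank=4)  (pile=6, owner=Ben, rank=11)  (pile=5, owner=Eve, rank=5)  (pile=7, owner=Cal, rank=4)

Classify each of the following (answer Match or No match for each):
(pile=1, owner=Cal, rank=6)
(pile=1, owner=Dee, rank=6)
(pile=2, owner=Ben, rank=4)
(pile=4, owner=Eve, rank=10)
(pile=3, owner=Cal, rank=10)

All 'Match' examples share one property — owner is Dee AND pile ≤ 6 — and every 'No match' example lacks it.
No match: (pile=1, owner=Cal, rank=6), since owner is Cal, pile = 1. Match: (pile=1, owner=Dee, rank=6), since owner is Dee, pile = 1. No match: (pile=2, owner=Ben, rank=4), since owner is Ben, pile = 2. No match: (pile=4, owner=Eve, rank=10), since owner is Eve, pile = 4. No match: (pile=3, owner=Cal, rank=10), since owner is Cal, pile = 3.

No match, Match, No match, No match, No match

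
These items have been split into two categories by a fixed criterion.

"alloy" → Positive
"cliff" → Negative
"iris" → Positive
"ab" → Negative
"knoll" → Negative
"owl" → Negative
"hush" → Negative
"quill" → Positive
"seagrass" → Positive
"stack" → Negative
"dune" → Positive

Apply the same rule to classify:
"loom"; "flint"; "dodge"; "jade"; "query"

Positive, Negative, Positive, Positive, Positive

All 'Positive' examples share one property — has ≥ 2 vowels — and every 'Negative' example lacks it.
"loom": 2 vowels — satisfies this, so Positive. "flint": 1 vowel — fails the rule, so Negative. "dodge": 2 vowels — satisfies this, so Positive. "jade": 2 vowels — satisfies this, so Positive. "query": 2 vowels — satisfies this, so Positive.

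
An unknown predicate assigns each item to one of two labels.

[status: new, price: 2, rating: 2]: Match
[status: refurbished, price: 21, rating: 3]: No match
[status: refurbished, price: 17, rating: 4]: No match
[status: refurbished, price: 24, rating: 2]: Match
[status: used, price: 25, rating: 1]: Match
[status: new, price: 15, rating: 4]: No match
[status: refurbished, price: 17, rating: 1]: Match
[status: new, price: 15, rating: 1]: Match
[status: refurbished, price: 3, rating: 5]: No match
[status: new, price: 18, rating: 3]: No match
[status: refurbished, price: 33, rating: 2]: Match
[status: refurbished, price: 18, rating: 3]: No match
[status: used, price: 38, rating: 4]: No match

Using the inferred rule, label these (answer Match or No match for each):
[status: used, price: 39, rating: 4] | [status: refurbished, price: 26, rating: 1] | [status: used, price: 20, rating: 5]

No match, Match, No match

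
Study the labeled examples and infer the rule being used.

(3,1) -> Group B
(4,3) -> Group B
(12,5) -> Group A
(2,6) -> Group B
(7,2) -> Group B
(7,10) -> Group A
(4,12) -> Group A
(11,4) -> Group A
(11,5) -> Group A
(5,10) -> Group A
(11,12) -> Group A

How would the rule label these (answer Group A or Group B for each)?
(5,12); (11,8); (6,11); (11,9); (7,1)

Every 'Group A' example satisfies: sum ≥ 15. None of the 'Group B' examples do.
(5,12) → 5+12 = 17 → Group A.
(11,8) → 11+8 = 19 → Group A.
(6,11) → 6+11 = 17 → Group A.
(11,9) → 11+9 = 20 → Group A.
(7,1) → 7+1 = 8 → Group B.

Group A, Group A, Group A, Group A, Group B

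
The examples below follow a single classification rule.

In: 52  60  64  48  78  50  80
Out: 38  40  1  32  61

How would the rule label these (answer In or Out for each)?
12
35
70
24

'In' ⟺ even AND at least 48.
Out: 12, since 12 is even, 12 < 48. Out: 35, since 35 is odd, 35 < 48. In: 70, since 70 is even, 70 ≥ 48. Out: 24, since 24 is even, 24 < 48.

Out, Out, In, Out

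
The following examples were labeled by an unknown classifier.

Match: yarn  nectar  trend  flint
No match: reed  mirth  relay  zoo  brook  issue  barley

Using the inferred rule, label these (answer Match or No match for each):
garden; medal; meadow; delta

Match, No match, No match, No match

Checking candidate rules against both groups, what survives is: contains 'n'.
garden: has 'n', checks out → Match.
medal: no 'n', doesn't match → No match.
meadow: no 'n', doesn't match → No match.
delta: no 'n', doesn't match → No match.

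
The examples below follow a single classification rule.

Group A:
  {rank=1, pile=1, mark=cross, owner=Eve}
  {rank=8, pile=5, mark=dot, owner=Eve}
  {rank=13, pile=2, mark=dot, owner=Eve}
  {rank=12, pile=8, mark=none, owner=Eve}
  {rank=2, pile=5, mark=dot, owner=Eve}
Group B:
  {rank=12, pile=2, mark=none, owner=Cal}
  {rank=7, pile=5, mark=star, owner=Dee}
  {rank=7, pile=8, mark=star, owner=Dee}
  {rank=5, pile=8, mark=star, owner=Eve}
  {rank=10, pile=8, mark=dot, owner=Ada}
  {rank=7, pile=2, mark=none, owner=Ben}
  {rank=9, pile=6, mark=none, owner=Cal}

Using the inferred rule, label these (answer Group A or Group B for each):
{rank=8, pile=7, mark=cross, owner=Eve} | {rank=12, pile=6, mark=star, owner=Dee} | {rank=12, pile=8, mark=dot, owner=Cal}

The common property of the 'Group A' items is: owner is Eve AND rank ≠ 5. No 'Group B' item has it.

Group A, Group B, Group B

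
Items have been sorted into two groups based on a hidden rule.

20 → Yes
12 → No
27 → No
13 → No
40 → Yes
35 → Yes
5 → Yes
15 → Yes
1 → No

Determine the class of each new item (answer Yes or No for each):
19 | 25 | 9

The classifier is using: multiple of 5.
19: 19 = 5·3 + 4 — doesn't qualify, so No.
25: 25 = 5·5 — satisfies this, so Yes.
9: 9 = 5·1 + 4 — doesn't qualify, so No.

No, Yes, No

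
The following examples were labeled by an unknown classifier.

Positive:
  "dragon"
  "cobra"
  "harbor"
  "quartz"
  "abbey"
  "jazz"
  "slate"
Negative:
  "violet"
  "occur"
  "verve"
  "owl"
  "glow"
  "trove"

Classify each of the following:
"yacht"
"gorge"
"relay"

Positive, Negative, Positive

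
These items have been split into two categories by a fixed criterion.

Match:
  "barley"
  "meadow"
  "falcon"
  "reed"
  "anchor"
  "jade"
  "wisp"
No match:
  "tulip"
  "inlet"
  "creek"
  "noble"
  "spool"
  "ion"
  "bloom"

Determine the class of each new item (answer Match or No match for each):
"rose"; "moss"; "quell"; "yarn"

The distinguishing property — even length — holds for all the 'Match' cases and none of the 'No match' cases.
"rose": Match (length 4).
"moss": Match (length 4).
"quell": No match (length 5).
"yarn": Match (length 4).

Match, Match, No match, Match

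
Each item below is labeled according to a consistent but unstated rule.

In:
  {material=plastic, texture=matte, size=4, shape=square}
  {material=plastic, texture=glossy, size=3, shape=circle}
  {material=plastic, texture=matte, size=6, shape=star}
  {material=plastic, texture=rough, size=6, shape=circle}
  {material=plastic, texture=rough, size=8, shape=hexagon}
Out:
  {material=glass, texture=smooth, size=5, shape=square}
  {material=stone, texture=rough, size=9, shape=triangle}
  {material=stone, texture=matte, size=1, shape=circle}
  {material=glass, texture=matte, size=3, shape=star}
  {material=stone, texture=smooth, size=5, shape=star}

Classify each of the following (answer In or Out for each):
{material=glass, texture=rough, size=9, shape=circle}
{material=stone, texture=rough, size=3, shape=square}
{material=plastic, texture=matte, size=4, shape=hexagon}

Out, Out, In

The common property of the 'In' items is: material is plastic. No 'Out' item has it.
{material=glass, texture=rough, size=9, shape=circle} → material is glass → Out. {material=stone, texture=rough, size=3, shape=square} → material is stone → Out. {material=plastic, texture=matte, size=4, shape=hexagon} → material is plastic → In.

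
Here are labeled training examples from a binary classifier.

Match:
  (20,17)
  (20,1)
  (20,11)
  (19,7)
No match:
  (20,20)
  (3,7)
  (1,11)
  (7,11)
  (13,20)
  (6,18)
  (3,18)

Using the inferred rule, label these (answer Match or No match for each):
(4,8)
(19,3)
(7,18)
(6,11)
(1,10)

No match, Match, No match, No match, No match

'Match' ⟺ first > second.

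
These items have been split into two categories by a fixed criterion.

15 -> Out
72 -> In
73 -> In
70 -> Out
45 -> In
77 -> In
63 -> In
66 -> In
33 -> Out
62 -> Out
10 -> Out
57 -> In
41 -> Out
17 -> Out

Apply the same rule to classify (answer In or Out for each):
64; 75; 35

The pattern is that an item is 'In' exactly when: digit sum ≥ 9.
64: digit sum 6+4 = 10, has this property → In.
75: digit sum 7+5 = 12, has this property → In.
35: digit sum 3+5 = 8, doesn't qualify → Out.

In, In, Out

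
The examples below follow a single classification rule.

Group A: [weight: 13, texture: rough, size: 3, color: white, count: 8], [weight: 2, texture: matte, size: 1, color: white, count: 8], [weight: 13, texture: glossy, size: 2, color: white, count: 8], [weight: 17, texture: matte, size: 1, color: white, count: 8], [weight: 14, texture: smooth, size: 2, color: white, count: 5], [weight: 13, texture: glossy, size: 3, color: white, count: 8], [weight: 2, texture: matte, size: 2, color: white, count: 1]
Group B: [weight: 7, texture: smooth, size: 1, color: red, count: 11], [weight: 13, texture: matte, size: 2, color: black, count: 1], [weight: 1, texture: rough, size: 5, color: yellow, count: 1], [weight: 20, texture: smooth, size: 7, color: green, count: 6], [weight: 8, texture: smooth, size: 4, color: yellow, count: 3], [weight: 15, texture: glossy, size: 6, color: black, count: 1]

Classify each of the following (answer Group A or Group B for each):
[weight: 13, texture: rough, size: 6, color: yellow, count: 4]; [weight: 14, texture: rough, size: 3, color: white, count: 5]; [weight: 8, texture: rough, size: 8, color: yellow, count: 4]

Group B, Group A, Group B

The distinguishing property — color is white — holds for all the 'Group A' cases and none of the 'Group B' cases.
Group B: [weight: 13, texture: rough, size: 6, color: yellow, count: 4], since color is yellow. Group A: [weight: 14, texture: rough, size: 3, color: white, count: 5], since color is white. Group B: [weight: 8, texture: rough, size: 8, color: yellow, count: 4], since color is yellow.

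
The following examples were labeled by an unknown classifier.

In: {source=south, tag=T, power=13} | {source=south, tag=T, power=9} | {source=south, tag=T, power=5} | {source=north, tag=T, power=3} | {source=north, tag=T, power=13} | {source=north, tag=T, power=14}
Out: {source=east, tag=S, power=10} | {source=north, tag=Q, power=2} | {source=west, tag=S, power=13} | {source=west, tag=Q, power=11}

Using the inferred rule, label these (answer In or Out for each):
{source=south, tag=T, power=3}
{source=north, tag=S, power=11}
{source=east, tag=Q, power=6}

Looking at the examples, the only property every 'In' case has and every 'Out' case lacks is: tag is T.

In, Out, Out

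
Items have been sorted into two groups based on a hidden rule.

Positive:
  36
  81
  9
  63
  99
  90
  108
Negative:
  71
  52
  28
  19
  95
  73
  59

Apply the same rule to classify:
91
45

'Positive' ⟺ multiple of 3.
Negative: 91, since 91 = 3·30 + 1. Positive: 45, since 45 = 3·15.

Negative, Positive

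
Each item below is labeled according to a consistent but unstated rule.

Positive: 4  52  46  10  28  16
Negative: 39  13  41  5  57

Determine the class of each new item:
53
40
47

Negative, Positive, Negative

All 'Positive' examples share one property — even — and every 'Negative' example lacks it.
53 → 53 is odd → Negative. 40 → 40 is even → Positive. 47 → 47 is odd → Negative.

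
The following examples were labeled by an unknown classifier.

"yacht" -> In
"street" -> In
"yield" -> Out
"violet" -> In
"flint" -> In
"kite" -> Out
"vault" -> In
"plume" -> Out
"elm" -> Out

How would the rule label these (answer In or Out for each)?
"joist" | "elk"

In, Out

The rule appears to be: ends with 't'.
"joist": ends with 't', checks out → In. "elk": ends with 'k', does not satisfy this → Out.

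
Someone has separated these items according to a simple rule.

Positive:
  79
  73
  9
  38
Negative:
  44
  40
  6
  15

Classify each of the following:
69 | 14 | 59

Positive, Negative, Positive

The rule appears to be: digit sum ≥ 9.
69: digit sum 6+9 = 15 — matches, so Positive.
14: digit sum 1+4 = 5 — fails this test, so Negative.
59: digit sum 5+9 = 14 — matches, so Positive.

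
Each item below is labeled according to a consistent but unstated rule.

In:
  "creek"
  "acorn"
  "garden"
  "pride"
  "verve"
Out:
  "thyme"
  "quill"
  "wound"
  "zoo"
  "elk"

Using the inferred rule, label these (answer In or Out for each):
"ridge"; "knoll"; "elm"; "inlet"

In, Out, Out, Out

Every 'In' example satisfies: contains 'r'. None of the 'Out' examples do.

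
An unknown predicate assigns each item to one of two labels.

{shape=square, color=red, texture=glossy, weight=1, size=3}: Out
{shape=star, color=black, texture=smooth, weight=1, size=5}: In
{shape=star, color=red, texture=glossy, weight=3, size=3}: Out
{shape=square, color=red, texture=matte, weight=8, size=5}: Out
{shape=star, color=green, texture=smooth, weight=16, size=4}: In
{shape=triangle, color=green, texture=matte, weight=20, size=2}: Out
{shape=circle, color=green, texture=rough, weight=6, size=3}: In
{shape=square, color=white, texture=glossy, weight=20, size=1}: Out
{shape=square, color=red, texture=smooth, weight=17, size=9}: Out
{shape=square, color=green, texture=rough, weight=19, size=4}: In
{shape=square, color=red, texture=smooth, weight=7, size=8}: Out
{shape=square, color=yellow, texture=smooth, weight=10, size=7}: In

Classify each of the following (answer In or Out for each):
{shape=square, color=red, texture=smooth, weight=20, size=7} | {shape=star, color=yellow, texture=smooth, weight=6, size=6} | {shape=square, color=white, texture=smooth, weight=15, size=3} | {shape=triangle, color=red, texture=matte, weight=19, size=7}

Out, In, In, Out

One predicate separates the groups cleanly: color is not red AND size ≥ 3.
{shape=square, color=red, texture=smooth, weight=20, size=7} → color is red, size = 7 → Out. {shape=star, color=yellow, texture=smooth, weight=6, size=6} → color is yellow, size = 6 → In. {shape=square, color=white, texture=smooth, weight=15, size=3} → color is white, size = 3 → In. {shape=triangle, color=red, texture=matte, weight=19, size=7} → color is red, size = 7 → Out.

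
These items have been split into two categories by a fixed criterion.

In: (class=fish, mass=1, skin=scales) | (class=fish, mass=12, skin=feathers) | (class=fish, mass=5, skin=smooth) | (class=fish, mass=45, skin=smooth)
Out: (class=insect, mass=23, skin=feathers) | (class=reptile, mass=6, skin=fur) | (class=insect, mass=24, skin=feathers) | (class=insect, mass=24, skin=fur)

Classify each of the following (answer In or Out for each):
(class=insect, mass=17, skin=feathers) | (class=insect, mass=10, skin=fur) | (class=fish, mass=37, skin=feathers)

Checking candidate rules against both groups, what survives is: class is fish.

Out, Out, In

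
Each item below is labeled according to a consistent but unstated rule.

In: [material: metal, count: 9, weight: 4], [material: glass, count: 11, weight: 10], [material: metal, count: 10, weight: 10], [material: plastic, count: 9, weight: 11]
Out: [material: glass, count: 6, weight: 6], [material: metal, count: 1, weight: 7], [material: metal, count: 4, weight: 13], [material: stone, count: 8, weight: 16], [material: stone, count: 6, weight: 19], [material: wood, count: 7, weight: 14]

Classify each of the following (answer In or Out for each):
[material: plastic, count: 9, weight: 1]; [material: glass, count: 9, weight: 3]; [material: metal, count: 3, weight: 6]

A rule that fits every label: count ≥ 9 — true of each 'In' example, false of each 'Out' one.
In: [material: plastic, count: 9, weight: 1], since count = 9. In: [material: glass, count: 9, weight: 3], since count = 9. Out: [material: metal, count: 3, weight: 6], since count = 3.

In, In, Out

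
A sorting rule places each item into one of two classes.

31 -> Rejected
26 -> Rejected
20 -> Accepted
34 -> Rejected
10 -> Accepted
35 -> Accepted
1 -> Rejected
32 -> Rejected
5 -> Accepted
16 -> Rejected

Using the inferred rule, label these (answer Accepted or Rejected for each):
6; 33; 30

The classifier is using: multiple of 5.
6: 6 = 5·1 + 1, does not pass → Rejected.
33: 33 = 5·6 + 3, does not pass → Rejected.
30: 30 = 5·6, has this property → Accepted.

Rejected, Rejected, Accepted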